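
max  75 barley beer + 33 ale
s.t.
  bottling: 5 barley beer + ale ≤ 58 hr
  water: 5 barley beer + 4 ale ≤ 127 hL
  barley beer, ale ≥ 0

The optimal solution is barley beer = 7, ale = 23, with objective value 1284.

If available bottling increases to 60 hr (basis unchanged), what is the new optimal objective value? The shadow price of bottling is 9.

Δb = 2, so new z* = 1284 + (9)·(2) = 1284 + 18 = 1302.

1302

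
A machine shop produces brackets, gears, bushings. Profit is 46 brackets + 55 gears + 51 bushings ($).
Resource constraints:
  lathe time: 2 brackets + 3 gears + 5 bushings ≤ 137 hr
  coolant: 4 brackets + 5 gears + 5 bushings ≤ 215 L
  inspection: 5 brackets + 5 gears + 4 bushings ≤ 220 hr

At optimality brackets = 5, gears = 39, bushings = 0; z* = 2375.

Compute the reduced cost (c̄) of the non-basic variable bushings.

-2

Binding: coolant and inspection. Non-binding: lathe time (10 unused).
By complementary slackness, y = 0 for the non-binding constraint.
Dual feasibility on the basic columns requires 4·y_coolant + 5·y_inspection = 46, 5·y_coolant + 5·y_inspection = 55.
This yields shadow prices y_coolant = 9, y_inspection = 2.
Reduced cost of bushings: c₃ − yᵀa₃ = 51 − (9·5 + 2·4) = 51 − 53 = -2.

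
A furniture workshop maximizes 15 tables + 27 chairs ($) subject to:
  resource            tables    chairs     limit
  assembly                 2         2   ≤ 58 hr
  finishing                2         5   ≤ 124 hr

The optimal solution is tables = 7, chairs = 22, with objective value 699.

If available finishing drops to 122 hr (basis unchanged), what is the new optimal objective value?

At the optimum: assembly uses 58 of 58 (binding); finishing uses 124 of 124 (binding).
Dual feasibility on the basic columns requires 2·y_assembly + 2·y_finishing = 15, 2·y_assembly + 5·y_finishing = 27.
Solving: y_assembly = 3.5, y_finishing = 4.
Δz = y_finishing·Δb = 4 × (-2) = -8, so new z* = 699 − 8 = 691.

691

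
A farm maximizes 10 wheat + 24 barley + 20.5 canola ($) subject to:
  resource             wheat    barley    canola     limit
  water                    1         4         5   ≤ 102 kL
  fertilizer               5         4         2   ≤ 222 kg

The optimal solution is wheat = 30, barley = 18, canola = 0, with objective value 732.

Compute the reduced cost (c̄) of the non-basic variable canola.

-6.5

Check each constraint at x*: water 102/102 (tight); fertilizer 222/222 (tight).
From A_Bᵀ y = c: 1·y_water + 5·y_fertilizer = 10; 4·y_water + 4·y_fertilizer = 24.
Solving: y_water = 5, y_fertilizer = 1.
Reduced cost of canola: c₃ − yᵀa₃ = 20.5 − (5·5 + 1·2) = 20.5 − 27 = -6.5.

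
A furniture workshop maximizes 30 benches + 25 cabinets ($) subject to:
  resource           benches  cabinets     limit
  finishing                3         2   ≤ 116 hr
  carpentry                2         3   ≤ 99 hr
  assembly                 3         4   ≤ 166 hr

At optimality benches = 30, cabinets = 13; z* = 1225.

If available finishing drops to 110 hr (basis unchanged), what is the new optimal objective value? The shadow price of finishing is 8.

1177

Δb = -6, so new z* = 1225 + (8)·(-6) = 1225 − 48 = 1177.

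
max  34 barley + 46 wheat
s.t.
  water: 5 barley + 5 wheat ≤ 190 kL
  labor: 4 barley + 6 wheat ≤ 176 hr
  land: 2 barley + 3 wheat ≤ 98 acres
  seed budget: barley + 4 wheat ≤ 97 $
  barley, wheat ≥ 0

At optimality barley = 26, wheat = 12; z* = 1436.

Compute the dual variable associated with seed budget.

0

Check each constraint at x*: water 190/190 (tight); labor 176/176 (tight); land 88/98 (slack 10); seed budget 74/97 (slack 23).
Slack constraints have shadow price 0 (complementary slackness).
The binding rows give the dual system: 5·y_water + 4·y_labor = 34 and 5·y_water + 6·y_labor = 46.
Solving: y_water = 2, y_labor = 6.
Shadow price of seed budget = 0.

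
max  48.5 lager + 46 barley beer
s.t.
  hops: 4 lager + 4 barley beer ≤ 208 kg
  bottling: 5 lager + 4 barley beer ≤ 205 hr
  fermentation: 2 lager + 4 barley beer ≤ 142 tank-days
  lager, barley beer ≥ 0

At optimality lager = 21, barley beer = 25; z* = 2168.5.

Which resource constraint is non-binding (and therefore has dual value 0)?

hops

hops: 184/208 (slack 24)
bottling: 205/205 (binding)
fermentation: 142/142 (binding)
By complementary slackness, a constraint with positive slack has shadow price 0 → hops.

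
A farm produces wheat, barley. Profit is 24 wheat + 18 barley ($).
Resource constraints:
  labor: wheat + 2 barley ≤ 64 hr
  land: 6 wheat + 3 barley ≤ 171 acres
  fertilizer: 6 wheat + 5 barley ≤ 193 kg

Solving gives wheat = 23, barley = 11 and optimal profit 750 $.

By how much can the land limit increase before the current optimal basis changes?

22

Binding constraints: land, fertilizer. The basis is B = [[6,3],[6,5]] with det 12.
Per unit increase in land, x* moves by d = (0.4167, -0.5).
The basis stays optimal until barley reaches 0; allowable increase = 22 acres.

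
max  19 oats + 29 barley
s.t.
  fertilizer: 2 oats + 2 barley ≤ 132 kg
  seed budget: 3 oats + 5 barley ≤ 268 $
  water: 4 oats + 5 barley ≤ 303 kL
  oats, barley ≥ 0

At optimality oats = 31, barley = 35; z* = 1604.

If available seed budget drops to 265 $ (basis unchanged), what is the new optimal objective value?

1589

Check each constraint at x*: fertilizer 132/132 (tight); seed budget 268/268 (tight); water 299/303 (slack 4).
By complementary slackness, y = 0 for the non-binding constraint.
Dual feasibility on the basic columns requires 2·y_fertilizer + 3·y_seed budget = 19, 2·y_fertilizer + 5·y_seed budget = 29.
Solving: y_fertilizer = 2, y_seed budget = 5.
Δz = y_seed budget·Δb = 5 × (-3) = -15, so new z* = 1604 − 15 = 1589.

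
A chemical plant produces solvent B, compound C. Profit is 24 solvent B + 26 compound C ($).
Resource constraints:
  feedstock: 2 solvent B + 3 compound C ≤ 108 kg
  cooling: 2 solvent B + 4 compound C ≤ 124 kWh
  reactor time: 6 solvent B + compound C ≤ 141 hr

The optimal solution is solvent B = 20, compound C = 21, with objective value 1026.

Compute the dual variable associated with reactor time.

Binding: cooling and reactor time. Non-binding: feedstock (5 unused).
Since feedstock is not tight, its dual is 0.
The binding rows give the dual system: 2·y_cooling + 6·y_reactor time = 24 and 4·y_cooling + 1·y_reactor time = 26.
→ y_cooling = 6 and y_reactor time = 2.
Shadow price of reactor time = 2.

2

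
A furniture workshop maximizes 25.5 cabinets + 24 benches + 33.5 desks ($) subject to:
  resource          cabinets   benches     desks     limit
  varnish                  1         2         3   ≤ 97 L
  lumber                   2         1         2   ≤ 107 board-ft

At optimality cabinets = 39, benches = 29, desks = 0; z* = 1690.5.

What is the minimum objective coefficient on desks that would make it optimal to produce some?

40.5

Both varnish and lumber are binding at x*.
Dual feasibility on the basic columns requires 1·y_varnish + 2·y_lumber = 25.5, 2·y_varnish + 1·y_lumber = 24.
Solving: y_varnish = 7.5, y_lumber = 9.
desks enters the basis when its profit ≥ yᵀa₃ = 7.5·3 + 9·2 = 40.5.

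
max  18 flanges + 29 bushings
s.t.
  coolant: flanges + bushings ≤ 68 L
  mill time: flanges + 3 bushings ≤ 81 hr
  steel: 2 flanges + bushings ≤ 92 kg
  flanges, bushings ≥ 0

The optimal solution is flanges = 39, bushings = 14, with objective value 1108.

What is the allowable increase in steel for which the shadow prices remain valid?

37.5

Binding constraints: mill time, steel. The basis is B = [[1,3],[2,1]] with det -5.
Per unit increase in steel, x* moves by d = (0.6, -0.2).
The basis stays optimal until coolant becomes binding; allowable increase = 37.5 kg.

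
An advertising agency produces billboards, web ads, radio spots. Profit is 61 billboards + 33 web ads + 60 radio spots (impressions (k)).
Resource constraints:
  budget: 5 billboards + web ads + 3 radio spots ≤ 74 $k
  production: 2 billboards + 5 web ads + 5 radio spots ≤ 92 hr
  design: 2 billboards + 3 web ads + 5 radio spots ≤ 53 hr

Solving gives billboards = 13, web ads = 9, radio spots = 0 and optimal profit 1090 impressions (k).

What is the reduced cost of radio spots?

-7

Binding: budget and design. Non-binding: production (21 unused).
By complementary slackness, y = 0 for the non-binding constraint.
Dual feasibility on the basic columns requires 5·y_budget + 2·y_design = 61, 1·y_budget + 3·y_design = 33.
Solving: y_budget = 9, y_design = 8.
Reduced cost of radio spots: c₃ − yᵀa₃ = 60 − (9·3 + 8·5) = 60 − 67 = -7.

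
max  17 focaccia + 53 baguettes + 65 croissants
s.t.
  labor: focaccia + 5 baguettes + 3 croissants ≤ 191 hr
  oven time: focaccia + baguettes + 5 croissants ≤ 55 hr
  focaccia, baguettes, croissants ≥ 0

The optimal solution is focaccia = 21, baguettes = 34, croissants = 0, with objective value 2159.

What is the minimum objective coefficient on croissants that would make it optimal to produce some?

67

Check each constraint at x*: labor 191/191 (tight); oven time 55/55 (tight).
The binding rows give the dual system: 1·y_labor + 1·y_oven time = 17 and 5·y_labor + 1·y_oven time = 53.
Solving: y_labor = 9, y_oven time = 8.
croissants enters the basis when its profit ≥ yᵀa₃ = 9·3 + 8·5 = 67.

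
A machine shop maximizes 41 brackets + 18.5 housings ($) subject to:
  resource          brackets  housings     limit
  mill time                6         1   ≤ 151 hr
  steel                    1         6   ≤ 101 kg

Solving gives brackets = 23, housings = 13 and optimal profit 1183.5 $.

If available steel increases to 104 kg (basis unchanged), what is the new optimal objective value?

Both mill time and steel are binding at x*.
Dual feasibility on the basic columns requires 6·y_mill time + 1·y_steel = 41, 1·y_mill time + 6·y_steel = 18.5.
→ y_mill time = 6.5 and y_steel = 2.
Δz = y_steel·Δb = 2 × (3) = 6, so new z* = 1183.5 + 6 = 1189.5.

1189.5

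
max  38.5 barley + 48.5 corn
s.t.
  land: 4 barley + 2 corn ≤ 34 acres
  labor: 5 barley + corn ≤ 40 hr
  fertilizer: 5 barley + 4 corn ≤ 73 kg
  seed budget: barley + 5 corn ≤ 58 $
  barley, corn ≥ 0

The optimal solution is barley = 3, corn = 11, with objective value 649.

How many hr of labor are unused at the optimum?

14

labor used = 5·3 + 1·11 = 26; slack = 40 − 26 = 14.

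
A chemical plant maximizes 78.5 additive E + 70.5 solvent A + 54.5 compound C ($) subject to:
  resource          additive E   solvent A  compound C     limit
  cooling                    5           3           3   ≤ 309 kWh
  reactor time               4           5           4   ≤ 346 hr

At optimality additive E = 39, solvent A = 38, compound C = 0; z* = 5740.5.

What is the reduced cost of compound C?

-7

Check each constraint at x*: cooling 309/309 (tight); reactor time 346/346 (tight).
Dual feasibility on the basic columns requires 5·y_cooling + 4·y_reactor time = 78.5, 3·y_cooling + 5·y_reactor time = 70.5.
Solving: y_cooling = 8.5, y_reactor time = 9.
Reduced cost of compound C: c₃ − yᵀa₃ = 54.5 − (8.5·3 + 9·4) = 54.5 − 61.5 = -7.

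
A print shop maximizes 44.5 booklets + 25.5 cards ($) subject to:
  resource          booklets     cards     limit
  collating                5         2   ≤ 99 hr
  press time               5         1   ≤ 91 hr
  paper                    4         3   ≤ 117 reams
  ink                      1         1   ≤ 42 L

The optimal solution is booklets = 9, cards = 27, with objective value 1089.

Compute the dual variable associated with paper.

5.5

Check each constraint at x*: collating 99/99 (tight); press time 72/91 (slack 19); paper 117/117 (tight); ink 36/42 (slack 6).
Since press time, ink are not tight, their duals are 0.
From A_Bᵀ y = c: 5·y_collating + 4·y_paper = 44.5; 2·y_collating + 3·y_paper = 25.5.
Solving: y_collating = 4.5, y_paper = 5.5.
Shadow price of paper = 5.5.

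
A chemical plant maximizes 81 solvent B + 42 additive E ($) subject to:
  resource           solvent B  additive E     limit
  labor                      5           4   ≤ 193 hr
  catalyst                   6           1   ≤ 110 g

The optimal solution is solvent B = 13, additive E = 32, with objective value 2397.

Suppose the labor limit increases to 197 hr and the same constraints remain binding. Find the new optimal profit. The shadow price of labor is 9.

2433

Δb = 4, so new z* = 2397 + (9)·(4) = 2397 + 36 = 2433.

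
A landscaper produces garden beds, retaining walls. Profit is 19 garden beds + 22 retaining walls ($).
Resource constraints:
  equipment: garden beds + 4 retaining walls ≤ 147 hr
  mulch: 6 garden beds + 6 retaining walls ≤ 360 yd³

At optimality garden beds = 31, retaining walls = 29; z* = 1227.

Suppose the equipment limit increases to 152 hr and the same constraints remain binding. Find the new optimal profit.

1232

At the optimum: equipment uses 147 of 147 (binding); mulch uses 360 of 360 (binding).
The binding rows give the dual system: 1·y_equipment + 6·y_mulch = 19 and 4·y_equipment + 6·y_mulch = 22.
→ y_equipment = 1 and y_mulch = 3.
Δz = y_equipment·Δb = 1 × (5) = 5, so new z* = 1227 + 5 = 1232.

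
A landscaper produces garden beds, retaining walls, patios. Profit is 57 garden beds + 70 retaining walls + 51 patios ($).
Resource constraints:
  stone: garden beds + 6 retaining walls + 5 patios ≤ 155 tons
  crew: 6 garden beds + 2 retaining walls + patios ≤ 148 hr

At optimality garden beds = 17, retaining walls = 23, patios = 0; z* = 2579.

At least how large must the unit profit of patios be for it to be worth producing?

Check each constraint at x*: stone 155/155 (tight); crew 148/148 (tight).
The binding rows give the dual system: 1·y_stone + 6·y_crew = 57 and 6·y_stone + 2·y_crew = 70.
This yields shadow prices y_stone = 9, y_crew = 8.
patios enters the basis when its profit ≥ yᵀa₃ = 9·5 + 8·1 = 53.

53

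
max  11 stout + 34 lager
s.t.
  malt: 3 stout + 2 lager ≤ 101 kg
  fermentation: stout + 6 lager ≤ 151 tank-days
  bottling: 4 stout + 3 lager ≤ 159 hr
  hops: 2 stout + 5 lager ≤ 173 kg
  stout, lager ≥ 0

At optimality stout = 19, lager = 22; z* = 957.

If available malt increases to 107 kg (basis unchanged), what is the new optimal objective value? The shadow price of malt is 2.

969

Δb = 6, so new z* = 957 + (2)·(6) = 957 + 12 = 969.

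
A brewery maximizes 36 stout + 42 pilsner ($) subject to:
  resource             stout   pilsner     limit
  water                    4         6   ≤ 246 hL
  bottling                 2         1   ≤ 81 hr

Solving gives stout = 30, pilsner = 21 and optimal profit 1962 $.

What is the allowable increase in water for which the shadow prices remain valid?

Binding constraints: water, bottling. The basis is B = [[4,6],[2,1]] with det -8.
Per unit increase in water, x* moves by d = (-0.125, 0.25).
The basis stays optimal until stout reaches 0; allowable increase = 240 hL.

240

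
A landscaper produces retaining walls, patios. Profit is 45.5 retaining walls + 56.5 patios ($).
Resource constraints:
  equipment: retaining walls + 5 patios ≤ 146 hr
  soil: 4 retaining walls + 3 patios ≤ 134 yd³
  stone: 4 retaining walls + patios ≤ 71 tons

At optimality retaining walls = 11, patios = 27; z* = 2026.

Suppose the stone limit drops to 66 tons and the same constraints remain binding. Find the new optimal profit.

1981

At the optimum: equipment uses 146 of 146 (binding); soil uses 125 of 134 (slack = 9); stone uses 71 of 71 (binding).
Slack constraints have shadow price 0 (complementary slackness).
Dual feasibility on the basic columns requires 1·y_equipment + 4·y_stone = 45.5, 5·y_equipment + 1·y_stone = 56.5.
Solving: y_equipment = 9.5, y_stone = 9.
Δz = y_stone·Δb = 9 × (-5) = -45, so new z* = 2026 − 45 = 1981.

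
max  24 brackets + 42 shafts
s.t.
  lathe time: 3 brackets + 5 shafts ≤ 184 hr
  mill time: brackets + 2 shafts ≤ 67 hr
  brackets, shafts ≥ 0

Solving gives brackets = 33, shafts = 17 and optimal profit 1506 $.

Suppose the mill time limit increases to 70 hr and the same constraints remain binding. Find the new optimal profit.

1524

At the optimum: lathe time uses 184 of 184 (binding); mill time uses 67 of 67 (binding).
The binding rows give the dual system: 3·y_lathe time + 1·y_mill time = 24 and 5·y_lathe time + 2·y_mill time = 42.
→ y_lathe time = 6 and y_mill time = 6.
Δz = y_mill time·Δb = 6 × (3) = 18, so new z* = 1506 + 18 = 1524.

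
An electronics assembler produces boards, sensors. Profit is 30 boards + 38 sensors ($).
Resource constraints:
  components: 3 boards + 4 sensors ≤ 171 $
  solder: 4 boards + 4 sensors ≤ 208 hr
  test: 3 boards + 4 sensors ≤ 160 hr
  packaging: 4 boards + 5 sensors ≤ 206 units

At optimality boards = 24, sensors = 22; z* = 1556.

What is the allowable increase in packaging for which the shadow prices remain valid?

6

Binding constraints: test, packaging. The basis is B = [[3,4],[4,5]] with det -1.
Per unit increase in packaging, x* moves by d = (4, -3).
The basis stays optimal until solder becomes binding; allowable increase = 6 units.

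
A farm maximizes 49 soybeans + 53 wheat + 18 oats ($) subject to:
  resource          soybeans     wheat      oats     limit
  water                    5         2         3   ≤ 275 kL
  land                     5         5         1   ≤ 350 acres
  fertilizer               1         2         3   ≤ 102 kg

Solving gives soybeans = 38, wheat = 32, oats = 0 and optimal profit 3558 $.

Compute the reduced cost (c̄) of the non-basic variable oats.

At the optimum: water uses 254 of 275 (slack = 21); land uses 350 of 350 (binding); fertilizer uses 102 of 102 (binding).
Slack constraints have shadow price 0 (complementary slackness).
Dual feasibility on the basic columns requires 5·y_land + 1·y_fertilizer = 49, 5·y_land + 2·y_fertilizer = 53.
This yields shadow prices y_land = 9, y_fertilizer = 4.
Reduced cost of oats: c₃ − yᵀa₃ = 18 − (9·1 + 4·3) = 18 − 21 = -3.

-3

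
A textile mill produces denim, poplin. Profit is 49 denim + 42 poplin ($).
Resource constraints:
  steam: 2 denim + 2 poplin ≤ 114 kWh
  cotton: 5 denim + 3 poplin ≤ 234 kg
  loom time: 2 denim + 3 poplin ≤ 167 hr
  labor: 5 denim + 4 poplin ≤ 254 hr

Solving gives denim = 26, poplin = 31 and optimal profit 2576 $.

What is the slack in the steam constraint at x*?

0

steam used = 2·26 + 2·31 = 114; slack = 114 − 114 = 0.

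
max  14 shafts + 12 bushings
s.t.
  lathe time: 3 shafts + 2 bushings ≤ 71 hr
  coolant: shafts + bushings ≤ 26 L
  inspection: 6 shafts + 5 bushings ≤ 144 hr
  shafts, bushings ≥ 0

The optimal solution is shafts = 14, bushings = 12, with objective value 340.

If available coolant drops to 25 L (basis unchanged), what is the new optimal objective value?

Binding: coolant and inspection. Non-binding: lathe time (5 unused).
By complementary slackness, y = 0 for the non-binding constraint.
From A_Bᵀ y = c: 1·y_coolant + 6·y_inspection = 14; 1·y_coolant + 5·y_inspection = 12.
This yields shadow prices y_coolant = 2, y_inspection = 2.
Δz = y_coolant·Δb = 2 × (-1) = -2, so new z* = 340 − 2 = 338.

338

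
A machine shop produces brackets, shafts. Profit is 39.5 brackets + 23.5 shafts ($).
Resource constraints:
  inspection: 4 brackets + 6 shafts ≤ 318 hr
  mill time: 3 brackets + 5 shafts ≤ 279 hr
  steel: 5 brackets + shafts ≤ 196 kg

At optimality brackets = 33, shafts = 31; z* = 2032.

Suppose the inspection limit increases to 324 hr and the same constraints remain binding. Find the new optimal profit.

2050

Binding: inspection and steel. Non-binding: mill time (25 unused).
By complementary slackness, y = 0 for the non-binding constraint.
Dual feasibility on the basic columns requires 4·y_inspection + 5·y_steel = 39.5, 6·y_inspection + 1·y_steel = 23.5.
Solving: y_inspection = 3, y_steel = 5.5.
Δz = y_inspection·Δb = 3 × (6) = 18, so new z* = 2032 + 18 = 2050.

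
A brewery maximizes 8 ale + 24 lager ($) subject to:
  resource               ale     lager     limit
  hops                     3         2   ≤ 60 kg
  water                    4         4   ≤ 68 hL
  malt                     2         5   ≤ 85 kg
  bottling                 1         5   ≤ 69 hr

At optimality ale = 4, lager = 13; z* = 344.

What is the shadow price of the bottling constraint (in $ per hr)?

4

Binding: water and bottling. Non-binding: hops (22 unused), malt (12 unused).
Slack constraints have shadow price 0 (complementary slackness).
From A_Bᵀ y = c: 4·y_water + 1·y_bottling = 8; 4·y_water + 5·y_bottling = 24.
→ y_water = 1 and y_bottling = 4.
Shadow price of bottling = 4.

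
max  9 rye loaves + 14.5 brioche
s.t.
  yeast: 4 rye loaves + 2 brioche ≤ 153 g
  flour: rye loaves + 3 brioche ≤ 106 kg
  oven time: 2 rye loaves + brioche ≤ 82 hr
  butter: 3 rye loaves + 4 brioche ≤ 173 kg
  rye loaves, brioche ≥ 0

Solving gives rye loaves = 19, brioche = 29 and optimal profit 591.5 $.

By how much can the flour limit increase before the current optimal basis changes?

Binding constraints: flour, butter. The basis is B = [[1,3],[3,4]] with det -5.
Per unit increase in flour, x* moves by d = (-0.8, 0.6).
The basis stays optimal until rye loaves reaches 0; allowable increase = 23.75 kg.

23.75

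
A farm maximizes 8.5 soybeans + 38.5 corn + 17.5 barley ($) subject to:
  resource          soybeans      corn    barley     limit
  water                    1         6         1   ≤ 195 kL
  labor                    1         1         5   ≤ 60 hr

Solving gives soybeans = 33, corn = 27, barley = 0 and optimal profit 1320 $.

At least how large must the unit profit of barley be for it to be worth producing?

18.5

Both water and labor are binding at x*.
From A_Bᵀ y = c: 1·y_water + 1·y_labor = 8.5; 6·y_water + 1·y_labor = 38.5.
Solving: y_water = 6, y_labor = 2.5.
barley enters the basis when its profit ≥ yᵀa₃ = 6·1 + 2.5·5 = 18.5.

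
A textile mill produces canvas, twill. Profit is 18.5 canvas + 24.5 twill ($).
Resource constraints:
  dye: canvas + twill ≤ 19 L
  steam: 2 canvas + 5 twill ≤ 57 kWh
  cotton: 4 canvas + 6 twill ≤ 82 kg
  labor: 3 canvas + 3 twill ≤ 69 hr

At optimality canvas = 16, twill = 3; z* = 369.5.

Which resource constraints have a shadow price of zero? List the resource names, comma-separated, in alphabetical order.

labor, steam

dye: 19/19 (binding)
steam: 47/57 (slack 10)
cotton: 82/82 (binding)
labor: 57/69 (slack 12)
By complementary slackness, a constraint with positive slack has shadow price 0 → labor, steam.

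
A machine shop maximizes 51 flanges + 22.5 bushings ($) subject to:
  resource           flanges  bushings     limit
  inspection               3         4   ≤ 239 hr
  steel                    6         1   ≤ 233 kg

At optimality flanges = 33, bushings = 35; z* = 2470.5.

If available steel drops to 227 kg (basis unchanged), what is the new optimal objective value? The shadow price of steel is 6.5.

Δb = -6, so new z* = 2470.5 + (6.5)·(-6) = 2470.5 − 39 = 2431.5.

2431.5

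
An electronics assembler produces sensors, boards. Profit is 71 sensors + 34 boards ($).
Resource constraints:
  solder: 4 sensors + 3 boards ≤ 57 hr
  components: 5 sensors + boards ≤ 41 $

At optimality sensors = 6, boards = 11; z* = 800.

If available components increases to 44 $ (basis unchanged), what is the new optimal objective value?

821

Both solder and components are binding at x*.
From A_Bᵀ y = c: 4·y_solder + 5·y_components = 71; 3·y_solder + 1·y_components = 34.
→ y_solder = 9 and y_components = 7.
Δz = y_components·Δb = 7 × (3) = 21, so new z* = 800 + 21 = 821.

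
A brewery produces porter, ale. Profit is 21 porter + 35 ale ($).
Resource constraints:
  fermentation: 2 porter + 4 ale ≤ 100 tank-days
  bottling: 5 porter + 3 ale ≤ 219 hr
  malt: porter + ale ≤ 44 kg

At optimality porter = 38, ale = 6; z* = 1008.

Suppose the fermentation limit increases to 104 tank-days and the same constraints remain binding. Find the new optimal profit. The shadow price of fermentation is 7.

1036

Δb = 4, so new z* = 1008 + (7)·(4) = 1008 + 28 = 1036.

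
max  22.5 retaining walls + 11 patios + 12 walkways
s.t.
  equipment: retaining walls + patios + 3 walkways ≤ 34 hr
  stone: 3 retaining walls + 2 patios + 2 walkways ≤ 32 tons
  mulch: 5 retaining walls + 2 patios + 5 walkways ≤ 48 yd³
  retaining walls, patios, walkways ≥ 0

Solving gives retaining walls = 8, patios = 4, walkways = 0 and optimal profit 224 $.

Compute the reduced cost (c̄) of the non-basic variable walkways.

Check each constraint at x*: equipment 12/34 (slack 22); stone 32/32 (tight); mulch 48/48 (tight).
Since equipment is not tight, its dual is 0.
Dual feasibility on the basic columns requires 3·y_stone + 5·y_mulch = 22.5, 2·y_stone + 2·y_mulch = 11.
→ y_stone = 2.5 and y_mulch = 3.
Reduced cost of walkways: c₃ − yᵀa₃ = 12 − (2.5·2 + 3·5) = 12 − 20 = -8.

-8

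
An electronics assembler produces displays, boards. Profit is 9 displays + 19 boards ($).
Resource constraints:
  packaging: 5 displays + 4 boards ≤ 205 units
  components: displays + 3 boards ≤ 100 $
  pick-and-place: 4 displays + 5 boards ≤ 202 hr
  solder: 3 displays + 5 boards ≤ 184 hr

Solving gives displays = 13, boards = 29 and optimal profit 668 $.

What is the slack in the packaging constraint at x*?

24

packaging used = 5·13 + 4·29 = 181; slack = 205 − 181 = 24.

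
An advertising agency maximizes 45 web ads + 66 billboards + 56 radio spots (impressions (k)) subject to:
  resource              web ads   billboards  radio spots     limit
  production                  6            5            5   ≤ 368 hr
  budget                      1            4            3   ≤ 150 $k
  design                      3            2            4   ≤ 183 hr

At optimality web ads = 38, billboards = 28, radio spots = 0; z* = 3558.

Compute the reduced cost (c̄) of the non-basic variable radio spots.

-1

Check each constraint at x*: production 368/368 (tight); budget 150/150 (tight); design 170/183 (slack 13).
Slack constraints have shadow price 0 (complementary slackness).
The binding rows give the dual system: 6·y_production + 1·y_budget = 45 and 5·y_production + 4·y_budget = 66.
This yields shadow prices y_production = 6, y_budget = 9.
Reduced cost of radio spots: c₃ − yᵀa₃ = 56 − (6·5 + 9·3) = 56 − 57 = -1.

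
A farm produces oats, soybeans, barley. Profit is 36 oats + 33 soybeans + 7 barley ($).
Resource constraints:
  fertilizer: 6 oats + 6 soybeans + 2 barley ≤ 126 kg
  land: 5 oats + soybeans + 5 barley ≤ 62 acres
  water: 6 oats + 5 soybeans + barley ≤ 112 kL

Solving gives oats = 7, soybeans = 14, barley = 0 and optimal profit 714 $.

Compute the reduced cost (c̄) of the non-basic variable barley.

Binding: fertilizer and water. Non-binding: land (13 unused).
Since land is not tight, its dual is 0.
From A_Bᵀ y = c: 6·y_fertilizer + 6·y_water = 36; 6·y_fertilizer + 5·y_water = 33.
→ y_fertilizer = 3 and y_water = 3.
Reduced cost of barley: c₃ − yᵀa₃ = 7 − (3·2 + 3·1) = 7 − 9 = -2.

-2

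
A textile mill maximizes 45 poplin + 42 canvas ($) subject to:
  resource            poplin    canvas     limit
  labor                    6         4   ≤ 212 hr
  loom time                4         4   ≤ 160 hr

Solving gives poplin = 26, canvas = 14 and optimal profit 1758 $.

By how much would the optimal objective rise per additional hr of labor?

1.5

At the optimum: labor uses 212 of 212 (binding); loom time uses 160 of 160 (binding).
Dual feasibility on the basic columns requires 6·y_labor + 4·y_loom time = 45, 4·y_labor + 4·y_loom time = 42.
This yields shadow prices y_labor = 1.5, y_loom time = 9.
Shadow price of labor = 1.5.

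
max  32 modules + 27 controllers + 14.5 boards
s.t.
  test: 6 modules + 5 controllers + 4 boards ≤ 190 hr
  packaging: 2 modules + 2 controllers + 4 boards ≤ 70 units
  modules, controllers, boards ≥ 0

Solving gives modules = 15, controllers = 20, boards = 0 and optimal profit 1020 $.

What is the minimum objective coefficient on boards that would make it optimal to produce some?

24

Both test and packaging are binding at x*.
Dual feasibility on the basic columns requires 6·y_test + 2·y_packaging = 32, 5·y_test + 2·y_packaging = 27.
This yields shadow prices y_test = 5, y_packaging = 1.
boards enters the basis when its profit ≥ yᵀa₃ = 5·4 + 1·4 = 24.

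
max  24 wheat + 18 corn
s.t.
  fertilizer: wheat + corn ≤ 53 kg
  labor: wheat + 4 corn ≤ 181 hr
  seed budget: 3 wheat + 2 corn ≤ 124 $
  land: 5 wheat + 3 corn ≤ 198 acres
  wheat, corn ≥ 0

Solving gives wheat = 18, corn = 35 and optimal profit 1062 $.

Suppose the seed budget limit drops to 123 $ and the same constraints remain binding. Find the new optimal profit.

At the optimum: fertilizer uses 53 of 53 (binding); labor uses 158 of 181 (slack = 23); seed budget uses 124 of 124 (binding); land uses 195 of 198 (slack = 3).
Since labor, land are not tight, their duals are 0.
From A_Bᵀ y = c: 1·y_fertilizer + 3·y_seed budget = 24; 1·y_fertilizer + 2·y_seed budget = 18.
→ y_fertilizer = 6 and y_seed budget = 6.
Δz = y_seed budget·Δb = 6 × (-1) = -6, so new z* = 1062 − 6 = 1056.

1056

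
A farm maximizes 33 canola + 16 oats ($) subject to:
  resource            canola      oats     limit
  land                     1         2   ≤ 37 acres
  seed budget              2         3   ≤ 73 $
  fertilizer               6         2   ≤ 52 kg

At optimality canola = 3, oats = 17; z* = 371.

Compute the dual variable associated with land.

At the optimum: land uses 37 of 37 (binding); seed budget uses 57 of 73 (slack = 16); fertilizer uses 52 of 52 (binding).
Slack constraints have shadow price 0 (complementary slackness).
The binding rows give the dual system: 1·y_land + 6·y_fertilizer = 33 and 2·y_land + 2·y_fertilizer = 16.
This yields shadow prices y_land = 3, y_fertilizer = 5.
Shadow price of land = 3.

3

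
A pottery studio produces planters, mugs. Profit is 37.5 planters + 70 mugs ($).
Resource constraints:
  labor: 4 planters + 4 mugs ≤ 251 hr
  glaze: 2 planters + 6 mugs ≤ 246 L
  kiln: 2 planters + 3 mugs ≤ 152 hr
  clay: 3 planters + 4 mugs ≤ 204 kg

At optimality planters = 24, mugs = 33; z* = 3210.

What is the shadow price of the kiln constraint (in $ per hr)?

0

Check each constraint at x*: labor 228/251 (slack 23); glaze 246/246 (tight); kiln 147/152 (slack 5); clay 204/204 (tight).
Since labor, kiln are not tight, their duals are 0.
Dual feasibility on the basic columns requires 2·y_glaze + 3·y_clay = 37.5, 6·y_glaze + 4·y_clay = 70.
Solving: y_glaze = 6, y_clay = 8.5.
Shadow price of kiln = 0.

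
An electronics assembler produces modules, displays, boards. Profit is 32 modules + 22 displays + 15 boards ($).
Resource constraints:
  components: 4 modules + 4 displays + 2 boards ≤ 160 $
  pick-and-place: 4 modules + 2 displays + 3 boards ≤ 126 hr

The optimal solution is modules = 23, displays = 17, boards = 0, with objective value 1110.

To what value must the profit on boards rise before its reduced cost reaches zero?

At the optimum: components uses 160 of 160 (binding); pick-and-place uses 126 of 126 (binding).
The binding rows give the dual system: 4·y_components + 4·y_pick-and-place = 32 and 4·y_components + 2·y_pick-and-place = 22.
This yields shadow prices y_components = 3, y_pick-and-place = 5.
boards enters the basis when its profit ≥ yᵀa₃ = 3·2 + 5·3 = 21.

21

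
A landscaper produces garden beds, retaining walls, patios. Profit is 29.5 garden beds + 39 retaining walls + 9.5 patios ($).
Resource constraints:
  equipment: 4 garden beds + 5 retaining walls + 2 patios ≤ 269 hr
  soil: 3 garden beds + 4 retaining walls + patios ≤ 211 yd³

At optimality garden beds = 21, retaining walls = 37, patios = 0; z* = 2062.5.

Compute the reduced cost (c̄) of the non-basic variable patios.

-1

Check each constraint at x*: equipment 269/269 (tight); soil 211/211 (tight).
The binding rows give the dual system: 4·y_equipment + 3·y_soil = 29.5 and 5·y_equipment + 4·y_soil = 39.
This yields shadow prices y_equipment = 1, y_soil = 8.5.
Reduced cost of patios: c₃ − yᵀa₃ = 9.5 − (1·2 + 8.5·1) = 9.5 − 10.5 = -1.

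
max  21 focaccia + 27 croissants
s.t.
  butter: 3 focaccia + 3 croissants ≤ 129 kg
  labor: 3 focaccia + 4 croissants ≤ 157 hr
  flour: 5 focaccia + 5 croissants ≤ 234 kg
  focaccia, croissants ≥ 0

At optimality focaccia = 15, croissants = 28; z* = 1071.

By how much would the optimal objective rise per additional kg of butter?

Binding: butter and labor. Non-binding: flour (19 unused).
By complementary slackness, y = 0 for the non-binding constraint.
From A_Bᵀ y = c: 3·y_butter + 3·y_labor = 21; 3·y_butter + 4·y_labor = 27.
This yields shadow prices y_butter = 1, y_labor = 6.
Shadow price of butter = 1.

1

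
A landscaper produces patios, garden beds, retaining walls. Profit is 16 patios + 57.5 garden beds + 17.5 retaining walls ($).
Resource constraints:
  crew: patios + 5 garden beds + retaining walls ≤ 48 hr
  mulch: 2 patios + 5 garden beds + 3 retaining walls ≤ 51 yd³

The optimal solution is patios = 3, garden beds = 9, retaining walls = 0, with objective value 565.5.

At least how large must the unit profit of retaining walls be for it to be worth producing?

20.5

Both crew and mulch are binding at x*.
From A_Bᵀ y = c: 1·y_crew + 2·y_mulch = 16; 5·y_crew + 5·y_mulch = 57.5.
Solving: y_crew = 7, y_mulch = 4.5.
retaining walls enters the basis when its profit ≥ yᵀa₃ = 7·1 + 4.5·3 = 20.5.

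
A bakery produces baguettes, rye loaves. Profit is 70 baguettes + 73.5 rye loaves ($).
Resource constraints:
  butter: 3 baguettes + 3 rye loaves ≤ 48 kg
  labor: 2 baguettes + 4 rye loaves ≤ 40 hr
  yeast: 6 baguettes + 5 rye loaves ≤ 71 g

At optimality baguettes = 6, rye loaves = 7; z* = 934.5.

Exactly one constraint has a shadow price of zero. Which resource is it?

butter: 39/48 (slack 9)
labor: 40/40 (binding)
yeast: 71/71 (binding)
By complementary slackness, a constraint with positive slack has shadow price 0 → butter.

butter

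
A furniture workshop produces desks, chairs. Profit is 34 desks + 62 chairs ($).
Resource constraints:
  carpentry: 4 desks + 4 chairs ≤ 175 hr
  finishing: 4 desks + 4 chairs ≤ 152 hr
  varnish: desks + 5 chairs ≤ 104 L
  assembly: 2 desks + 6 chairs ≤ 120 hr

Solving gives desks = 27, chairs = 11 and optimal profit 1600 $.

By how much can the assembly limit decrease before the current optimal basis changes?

44

Binding constraints: finishing, assembly. The basis is B = [[4,4],[2,6]] with det 16.
Per unit decrease in assembly, x* moves by d = (0.25, -0.25).
The basis stays optimal until chairs reaches 0; allowable decrease = 44 hr.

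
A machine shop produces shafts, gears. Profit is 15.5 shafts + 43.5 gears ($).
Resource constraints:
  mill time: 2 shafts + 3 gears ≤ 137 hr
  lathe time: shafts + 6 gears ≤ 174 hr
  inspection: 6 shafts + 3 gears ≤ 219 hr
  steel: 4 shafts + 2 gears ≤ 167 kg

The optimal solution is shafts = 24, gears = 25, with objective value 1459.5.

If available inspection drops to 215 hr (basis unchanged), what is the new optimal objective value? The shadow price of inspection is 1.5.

1453.5

Δb = -4, so new z* = 1459.5 + (1.5)·(-4) = 1459.5 − 6 = 1453.5.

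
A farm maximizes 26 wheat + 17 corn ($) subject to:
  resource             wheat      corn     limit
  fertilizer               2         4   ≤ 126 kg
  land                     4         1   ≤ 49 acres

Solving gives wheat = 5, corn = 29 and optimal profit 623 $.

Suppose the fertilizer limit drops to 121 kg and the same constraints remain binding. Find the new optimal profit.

Check each constraint at x*: fertilizer 126/126 (tight); land 49/49 (tight).
Dual feasibility on the basic columns requires 2·y_fertilizer + 4·y_land = 26, 4·y_fertilizer + 1·y_land = 17.
This yields shadow prices y_fertilizer = 3, y_land = 5.
Δz = y_fertilizer·Δb = 3 × (-5) = -15, so new z* = 623 − 15 = 608.

608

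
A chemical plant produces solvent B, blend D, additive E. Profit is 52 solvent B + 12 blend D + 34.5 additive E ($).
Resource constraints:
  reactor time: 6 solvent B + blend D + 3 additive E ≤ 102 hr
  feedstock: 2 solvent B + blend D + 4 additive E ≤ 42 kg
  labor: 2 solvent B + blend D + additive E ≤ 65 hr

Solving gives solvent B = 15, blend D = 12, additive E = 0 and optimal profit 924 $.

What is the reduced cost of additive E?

-6.5

Check each constraint at x*: reactor time 102/102 (tight); feedstock 42/42 (tight); labor 42/65 (slack 23).
Slack constraints have shadow price 0 (complementary slackness).
From A_Bᵀ y = c: 6·y_reactor time + 2·y_feedstock = 52; 1·y_reactor time + 1·y_feedstock = 12.
Solving: y_reactor time = 7, y_feedstock = 5.
Reduced cost of additive E: c₃ − yᵀa₃ = 34.5 − (7·3 + 5·4) = 34.5 − 41 = -6.5.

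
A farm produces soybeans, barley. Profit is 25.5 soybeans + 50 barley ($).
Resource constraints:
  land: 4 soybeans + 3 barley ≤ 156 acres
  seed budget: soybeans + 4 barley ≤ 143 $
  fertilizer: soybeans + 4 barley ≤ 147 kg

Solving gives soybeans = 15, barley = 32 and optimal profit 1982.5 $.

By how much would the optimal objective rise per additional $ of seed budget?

Check each constraint at x*: land 156/156 (tight); seed budget 143/143 (tight); fertilizer 143/147 (slack 4).
Since fertilizer is not tight, its dual is 0.
Dual feasibility on the basic columns requires 4·y_land + 1·y_seed budget = 25.5, 3·y_land + 4·y_seed budget = 50.
Solving: y_land = 4, y_seed budget = 9.5.
Shadow price of seed budget = 9.5.

9.5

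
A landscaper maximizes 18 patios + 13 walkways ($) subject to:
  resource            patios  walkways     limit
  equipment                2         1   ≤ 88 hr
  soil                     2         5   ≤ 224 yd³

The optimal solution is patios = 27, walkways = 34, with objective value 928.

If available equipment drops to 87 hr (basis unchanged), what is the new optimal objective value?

920

Check each constraint at x*: equipment 88/88 (tight); soil 224/224 (tight).
Dual feasibility on the basic columns requires 2·y_equipment + 2·y_soil = 18, 1·y_equipment + 5·y_soil = 13.
This yields shadow prices y_equipment = 8, y_soil = 1.
Δz = y_equipment·Δb = 8 × (-1) = -8, so new z* = 928 − 8 = 920.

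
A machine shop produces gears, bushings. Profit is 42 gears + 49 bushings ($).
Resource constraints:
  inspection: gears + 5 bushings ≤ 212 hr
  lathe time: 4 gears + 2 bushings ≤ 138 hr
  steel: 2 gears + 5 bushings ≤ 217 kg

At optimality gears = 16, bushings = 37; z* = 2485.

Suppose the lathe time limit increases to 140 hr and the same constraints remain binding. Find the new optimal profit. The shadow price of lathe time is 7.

2499

Δb = 2, so new z* = 2485 + (7)·(2) = 2485 + 14 = 2499.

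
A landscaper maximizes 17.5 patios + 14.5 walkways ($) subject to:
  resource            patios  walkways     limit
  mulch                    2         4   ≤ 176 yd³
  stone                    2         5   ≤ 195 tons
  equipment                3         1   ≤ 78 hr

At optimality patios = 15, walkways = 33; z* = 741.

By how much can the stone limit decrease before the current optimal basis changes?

Binding constraints: stone, equipment. The basis is B = [[2,5],[3,1]] with det -13.
Per unit decrease in stone, x* moves by d = (0.0769, -0.2308).
The basis stays optimal until walkways reaches 0; allowable decrease = 143 tons.

143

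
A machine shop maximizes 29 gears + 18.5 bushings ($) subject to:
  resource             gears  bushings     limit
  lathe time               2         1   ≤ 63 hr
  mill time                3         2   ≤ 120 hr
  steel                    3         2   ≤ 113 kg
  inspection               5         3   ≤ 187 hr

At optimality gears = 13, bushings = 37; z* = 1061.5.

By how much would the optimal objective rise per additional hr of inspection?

0

Binding: lathe time and steel. Non-binding: mill time (7 unused), inspection (11 unused).
By complementary slackness, y = 0 for the non-binding constraints.
Dual feasibility on the basic columns requires 2·y_lathe time + 3·y_steel = 29, 1·y_lathe time + 2·y_steel = 18.5.
Solving: y_lathe time = 2.5, y_steel = 8.
Shadow price of inspection = 0.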